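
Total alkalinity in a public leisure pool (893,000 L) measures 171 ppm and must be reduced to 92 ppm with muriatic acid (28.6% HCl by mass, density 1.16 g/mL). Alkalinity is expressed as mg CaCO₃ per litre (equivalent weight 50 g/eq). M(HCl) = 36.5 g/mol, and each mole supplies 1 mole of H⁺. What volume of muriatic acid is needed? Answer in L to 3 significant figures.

155 L

Alkalinity to neutralize: (171 − 92) = 79 mg/L as CaCO₃ × 893,000 L = 70,550 g as CaCO₃.
Equivalents of H⁺ required: 70,550 ÷ 50 g/eq = 1411 eq = 1411 mol HCl.
Mass of HCl: 1411 × 36.5 = 51,500 g.
Mass of 28.6% solution: 51,500 / 0.286 = 180,100 g.
Volume: 180,100 g ÷ 1.16 g/mL = 155,200 mL.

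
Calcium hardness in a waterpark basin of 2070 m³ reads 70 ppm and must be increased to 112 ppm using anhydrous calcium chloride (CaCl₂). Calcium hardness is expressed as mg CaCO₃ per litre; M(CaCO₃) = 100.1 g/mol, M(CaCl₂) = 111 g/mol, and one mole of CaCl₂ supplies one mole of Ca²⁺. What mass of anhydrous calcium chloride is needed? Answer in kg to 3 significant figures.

96.4 kg

Volume: 2070 m³ = 2,070,000 L.
Hardness to add: (112 − 70) = 42 mg/L as CaCO₃ × 2,070,000 L = 86,940 g as CaCO₃.
Moles of Ca²⁺ (1 mol Ca²⁺ ≡ 1 mol CaCO₃): 86,940 / 100.1 g/mol = 868.5 mol.
Mass of CaCl₂: 868.5 × 111 = 96,410 g.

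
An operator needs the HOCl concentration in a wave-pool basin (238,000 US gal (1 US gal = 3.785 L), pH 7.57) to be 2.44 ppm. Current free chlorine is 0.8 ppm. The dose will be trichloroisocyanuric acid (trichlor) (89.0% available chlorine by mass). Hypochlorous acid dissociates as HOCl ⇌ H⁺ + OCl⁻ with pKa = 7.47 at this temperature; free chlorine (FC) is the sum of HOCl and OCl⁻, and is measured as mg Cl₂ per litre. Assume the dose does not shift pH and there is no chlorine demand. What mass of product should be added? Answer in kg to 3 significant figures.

Volume: 238,000 US gal × 3.785 L/gal = 900,830 L.
[OCl⁻]/[HOCl] = 10^(pH − pKa) = 10^(7.57 − 7.47) = 1.259; fraction as HOCl = 1/(1 + 1.259) = 0.4427.
Free chlorine required for 2.44 ppm HOCl: 2.44 / 0.4427 = 5.512 ppm.
FC to add: 5.512 − 0.8 = 4.712 mg/L as Cl₂.
Cl₂ equivalent: 4.712 mg/L × 900,830 L = 4245 g.
Product at 89.0% available Cl: 4245 / 0.89 = 4769 g.

4.77 kg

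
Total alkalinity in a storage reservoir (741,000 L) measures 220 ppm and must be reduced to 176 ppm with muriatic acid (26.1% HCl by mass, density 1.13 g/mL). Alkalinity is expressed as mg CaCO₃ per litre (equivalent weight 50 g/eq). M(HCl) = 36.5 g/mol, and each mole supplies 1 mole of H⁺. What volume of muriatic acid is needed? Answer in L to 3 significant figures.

80.7 L

Alkalinity to neutralize: (220 − 176) = 44 mg/L as CaCO₃ × 741,000 L = 32,600 g as CaCO₃.
Equivalents of H⁺ required: 32,600 ÷ 50 g/eq = 652.1 eq = 652.1 mol HCl.
Mass of HCl: 652.1 × 36.5 = 23,800 g.
Mass of 26.1% solution: 23,800 / 0.261 = 91,190 g.
Volume: 91,190 g ÷ 1.13 g/mL = 80,700 mL.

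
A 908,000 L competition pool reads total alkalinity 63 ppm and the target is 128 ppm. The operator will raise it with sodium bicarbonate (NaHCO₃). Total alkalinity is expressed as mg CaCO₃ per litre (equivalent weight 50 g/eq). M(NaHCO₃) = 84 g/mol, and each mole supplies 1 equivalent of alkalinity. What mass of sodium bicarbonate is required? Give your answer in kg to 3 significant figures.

Alkalinity to add: (128 − 63) = 65 mg/L as CaCO₃ × 908,000 L = 59,020 g as CaCO₃.
Equivalents: 59,020 g ÷ 50 g/eq = 1180 eq.
NaHCO₃ supplies 1 eq per mole → 1180 mol.
Mass: 1180 mol × 84 g/mol = 99,150 g.

99.2 kg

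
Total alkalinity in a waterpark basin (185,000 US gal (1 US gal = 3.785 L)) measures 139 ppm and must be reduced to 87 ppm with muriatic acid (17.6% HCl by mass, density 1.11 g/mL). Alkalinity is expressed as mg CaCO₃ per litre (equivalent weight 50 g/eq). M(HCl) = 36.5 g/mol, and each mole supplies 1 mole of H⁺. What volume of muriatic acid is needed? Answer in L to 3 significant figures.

136 L

Volume: 185,000 US gal × 3.785 L/gal = 700,225 L.
Alkalinity to neutralize: (139 − 87) = 52 mg/L as CaCO₃ × 700,225 L = 36,410 g as CaCO₃.
Equivalents of H⁺ required: 36,410 ÷ 50 g/eq = 728.2 eq = 728.2 mol HCl.
Mass of HCl: 728.2 × 36.5 = 26,580 g.
Mass of 17.6% solution: 26,580 / 0.176 = 151,000 g.
Volume: 151,000 g ÷ 1.11 g/mL = 136,100 mL.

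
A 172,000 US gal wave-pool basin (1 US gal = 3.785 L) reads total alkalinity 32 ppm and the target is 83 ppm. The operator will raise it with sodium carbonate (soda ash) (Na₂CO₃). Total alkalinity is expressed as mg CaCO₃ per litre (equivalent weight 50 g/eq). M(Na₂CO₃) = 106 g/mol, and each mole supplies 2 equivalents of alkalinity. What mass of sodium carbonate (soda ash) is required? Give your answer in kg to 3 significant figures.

Volume: 172,000 US gal × 3.785 L/gal = 651,020 L.
Alkalinity to add: (83 − 32) = 51 mg/L as CaCO₃ × 651,020 L = 33,200 g as CaCO₃.
Equivalents: 33,200 g ÷ 50 g/eq = 664 eq.
Each mole of Na₂CO₃ supplies 2 eq, so 664 / 2 = 332 mol.
Mass: 332 mol × 106 g/mol = 35,190 g.

35.2 kg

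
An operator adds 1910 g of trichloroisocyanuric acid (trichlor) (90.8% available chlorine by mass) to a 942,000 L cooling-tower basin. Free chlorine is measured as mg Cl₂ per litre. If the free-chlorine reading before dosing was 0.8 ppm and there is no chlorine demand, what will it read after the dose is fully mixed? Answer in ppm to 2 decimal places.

Available chlorine delivered: 1910 g × 0.908 = 1734 g as Cl₂.
Concentration rise: 1734 g / 942,000 L = 1.841 mg/L = 1.84 ppm.
Final FC: 0.8 + 1.84 = 2.64 ppm.

2.64 ppm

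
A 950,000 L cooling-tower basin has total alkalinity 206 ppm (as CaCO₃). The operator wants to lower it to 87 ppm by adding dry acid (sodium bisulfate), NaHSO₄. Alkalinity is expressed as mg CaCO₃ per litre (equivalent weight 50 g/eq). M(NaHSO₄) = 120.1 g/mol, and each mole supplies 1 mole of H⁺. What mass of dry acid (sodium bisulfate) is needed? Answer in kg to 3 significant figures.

Alkalinity to neutralize: (206 − 87) = 119 mg/L as CaCO₃ × 950,000 L = 113,000 g as CaCO₃.
Equivalents of H⁺ required: 113,000 ÷ 50 g/eq = 2261 eq = 2261 mol NaHSO₄.
Mass of NaHSO₄: 2261 × 120.1 = 271,500 g.

272 kg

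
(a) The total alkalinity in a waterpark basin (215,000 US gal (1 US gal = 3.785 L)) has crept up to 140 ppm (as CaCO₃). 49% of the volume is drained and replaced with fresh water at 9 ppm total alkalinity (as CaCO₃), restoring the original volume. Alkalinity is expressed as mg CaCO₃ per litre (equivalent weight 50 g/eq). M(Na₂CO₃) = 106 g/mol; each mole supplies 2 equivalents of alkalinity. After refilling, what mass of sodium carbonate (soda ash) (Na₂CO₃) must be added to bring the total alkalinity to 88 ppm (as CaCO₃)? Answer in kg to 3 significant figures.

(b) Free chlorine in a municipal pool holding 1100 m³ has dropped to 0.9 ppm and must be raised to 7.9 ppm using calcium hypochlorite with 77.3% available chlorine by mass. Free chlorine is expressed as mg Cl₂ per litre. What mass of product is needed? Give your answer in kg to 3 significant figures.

(a) Volume: 215,000 US gal × 3.785 L/gal = 813,775 L.
(a) After draining 49% and refilling: 140 × 0.51 + 9 × 0.49 = 75.81 ppm.
(a) Deficit to target: 88 − 75.81 = 12.19 mg/L.
(a) As CaCO₃: 12.19 mg/L × 813,775 L = 9920 g; ÷ 50 g/eq ÷ 2 = 99.2 mol Na₂CO₃.
(a) Mass: 99.2 × 106 = 10,520 g.

(b) Volume: 1100 m³ = 1,100,000 L.
(b) Chlorine deficit: 7.9 − 0.9 = 7 ppm = 7 mg/L as Cl₂.
(b) Cl₂ equivalent needed: 7 mg/L × 1,100,000 L = 7,700,000 mg = 7700 g.
(b) Product at 77.3% available chlorine: 7700 / 0.773 = 9961 g.

(a) 10.5 kg; (b) 9.96 kg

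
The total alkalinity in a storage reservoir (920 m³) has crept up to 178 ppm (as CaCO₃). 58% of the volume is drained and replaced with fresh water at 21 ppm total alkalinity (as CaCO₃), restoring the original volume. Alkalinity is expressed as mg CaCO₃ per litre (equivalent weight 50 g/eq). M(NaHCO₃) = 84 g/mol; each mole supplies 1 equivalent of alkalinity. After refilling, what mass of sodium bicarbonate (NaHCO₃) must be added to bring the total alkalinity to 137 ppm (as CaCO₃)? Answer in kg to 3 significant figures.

77.4 kg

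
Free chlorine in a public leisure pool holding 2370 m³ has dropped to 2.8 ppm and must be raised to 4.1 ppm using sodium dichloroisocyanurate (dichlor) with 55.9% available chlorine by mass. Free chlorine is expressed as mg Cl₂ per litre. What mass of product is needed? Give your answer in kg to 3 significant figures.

Volume: 2370 m³ = 2,370,000 L.
Chlorine deficit: 4.1 − 2.8 = 1.3 ppm = 1.3 mg/L as Cl₂.
Cl₂ equivalent needed: 1.3 mg/L × 2,370,000 L = 3,081,000 mg = 3081 g.
Product at 55.9% available chlorine: 3081 / 0.559 = 5512 g.

5.51 kg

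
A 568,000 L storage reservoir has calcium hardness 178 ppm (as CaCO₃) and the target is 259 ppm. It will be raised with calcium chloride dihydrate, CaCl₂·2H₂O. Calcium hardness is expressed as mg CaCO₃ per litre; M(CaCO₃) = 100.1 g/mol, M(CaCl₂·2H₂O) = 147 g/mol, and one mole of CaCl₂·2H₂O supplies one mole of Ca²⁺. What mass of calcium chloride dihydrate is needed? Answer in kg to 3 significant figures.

67.6 kg

Hardness to add: (259 − 178) = 81 mg/L as CaCO₃ × 568,000 L = 46,010 g as CaCO₃.
Moles of Ca²⁺ (1 mol Ca²⁺ ≡ 1 mol CaCO₃): 46,010 / 100.1 g/mol = 459.6 mol.
Mass of CaCl₂·2H₂O: 459.6 × 147 = 67,560 g.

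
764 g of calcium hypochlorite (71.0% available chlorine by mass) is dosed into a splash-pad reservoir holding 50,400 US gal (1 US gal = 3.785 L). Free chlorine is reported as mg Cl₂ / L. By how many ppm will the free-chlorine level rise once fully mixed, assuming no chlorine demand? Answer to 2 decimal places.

Volume: 50,400 US gal × 3.785 L/gal = 190,764 L.
Available chlorine delivered: 764 g × 0.71 = 542.4 g as Cl₂.
Concentration rise: 542.4 g / 190,764 L = 2.844 mg/L = 2.84 ppm.

2.84 ppm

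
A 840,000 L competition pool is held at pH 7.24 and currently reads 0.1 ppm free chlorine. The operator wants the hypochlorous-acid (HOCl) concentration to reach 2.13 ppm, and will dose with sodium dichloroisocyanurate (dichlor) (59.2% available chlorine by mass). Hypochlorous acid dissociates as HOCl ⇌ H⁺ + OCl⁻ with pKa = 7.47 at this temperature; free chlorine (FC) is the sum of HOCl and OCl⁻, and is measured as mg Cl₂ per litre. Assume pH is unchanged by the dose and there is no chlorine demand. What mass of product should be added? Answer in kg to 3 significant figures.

[OCl⁻]/[HOCl] = 10^(pH − pKa) = 10^(7.24 − 7.47) = 0.5888; fraction as HOCl = 1/(1 + 0.5888) = 0.6294.
Free chlorine required for 2.13 ppm HOCl: 2.13 / 0.6294 = 3.384 ppm.
FC to add: 3.384 − 0.1 = 3.284 mg/L as Cl₂.
Cl₂ equivalent: 3.284 mg/L × 840,000 L = 2759 g.
Product at 59.2% available Cl: 2759 / 0.592 = 4660 g.

4.66 kg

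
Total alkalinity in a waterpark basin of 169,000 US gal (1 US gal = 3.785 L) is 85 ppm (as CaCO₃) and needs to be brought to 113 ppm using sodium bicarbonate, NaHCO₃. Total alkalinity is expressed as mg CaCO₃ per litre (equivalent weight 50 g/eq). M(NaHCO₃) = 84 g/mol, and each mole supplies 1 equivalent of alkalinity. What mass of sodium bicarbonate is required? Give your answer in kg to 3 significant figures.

30.1 kg

Volume: 169,000 US gal × 3.785 L/gal = 639,665 L.
Alkalinity to add: (113 − 85) = 28 mg/L as CaCO₃ × 639,665 L = 17,910 g as CaCO₃.
Equivalents: 17,910 g ÷ 50 g/eq = 358.2 eq.
NaHCO₃ supplies 1 eq per mole → 358.2 mol.
Mass: 358.2 mol × 84 g/mol = 30,090 g.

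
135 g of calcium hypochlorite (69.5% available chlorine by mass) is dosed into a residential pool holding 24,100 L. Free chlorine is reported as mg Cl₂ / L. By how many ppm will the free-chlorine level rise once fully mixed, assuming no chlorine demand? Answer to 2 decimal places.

3.89 ppm

Available chlorine delivered: 135 g × 0.695 = 93.82 g as Cl₂.
Concentration rise: 93.82 g / 24,100 L = 3.893 mg/L = 3.89 ppm.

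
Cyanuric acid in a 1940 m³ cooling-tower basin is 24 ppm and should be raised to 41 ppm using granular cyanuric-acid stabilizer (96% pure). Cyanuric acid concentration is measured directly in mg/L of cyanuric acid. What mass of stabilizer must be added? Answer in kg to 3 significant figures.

34.4 kg

Volume: 1940 m³ = 1,940,000 L.
CYA to add: (41 − 24) = 17 mg/L × 1,940,000 L = 32,980 g cyanuric acid.
At 96% purity: 32,980 / 0.96 = 34,350 g product.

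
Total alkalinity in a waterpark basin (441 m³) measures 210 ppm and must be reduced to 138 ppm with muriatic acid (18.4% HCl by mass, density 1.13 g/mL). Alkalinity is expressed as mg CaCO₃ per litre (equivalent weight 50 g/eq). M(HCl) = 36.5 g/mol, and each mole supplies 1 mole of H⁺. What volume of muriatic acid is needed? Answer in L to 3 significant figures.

111 L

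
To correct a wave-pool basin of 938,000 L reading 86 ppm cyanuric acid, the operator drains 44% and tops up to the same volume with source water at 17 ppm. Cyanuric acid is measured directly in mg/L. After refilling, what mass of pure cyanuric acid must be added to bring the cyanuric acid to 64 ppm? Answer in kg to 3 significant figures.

After draining 44% and refilling: 86 × 0.56 + 17 × 0.44 = 55.64 ppm.
Deficit to target: 64 − 55.64 = 8.36 mg/L.
Mass: 8.36 mg/L × 938,000 L = 7842 g cyanuric acid.

7.84 kg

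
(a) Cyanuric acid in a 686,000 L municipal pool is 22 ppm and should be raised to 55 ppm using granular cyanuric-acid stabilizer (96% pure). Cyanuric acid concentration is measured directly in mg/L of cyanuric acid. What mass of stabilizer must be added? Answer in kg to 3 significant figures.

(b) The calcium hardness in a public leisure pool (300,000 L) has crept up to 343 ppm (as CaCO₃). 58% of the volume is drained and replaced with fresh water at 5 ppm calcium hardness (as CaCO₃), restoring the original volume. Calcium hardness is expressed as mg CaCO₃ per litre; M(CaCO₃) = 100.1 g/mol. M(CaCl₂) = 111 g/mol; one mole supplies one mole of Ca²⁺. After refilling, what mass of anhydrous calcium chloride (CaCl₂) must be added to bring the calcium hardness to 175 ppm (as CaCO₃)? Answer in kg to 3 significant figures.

(a) 23.6 kg; (b) 9.33 kg

(a) CYA to add: (55 − 22) = 33 mg/L × 686,000 L = 22,640 g cyanuric acid.
(a) At 96% purity: 22,640 / 0.96 = 23,580 g product.

(b) After draining 58% and refilling: 343 × 0.42 + 5 × 0.58 = 146.96 ppm.
(b) Deficit to target: 175 − 146.96 = 28.04 mg/L.
(b) As CaCO₃: 28.04 mg/L × 300,000 L = 8412 g; ÷ 100.1 = 84.04 mol Ca²⁺.
(b) Mass: 84.04 × 111 = 9328 g.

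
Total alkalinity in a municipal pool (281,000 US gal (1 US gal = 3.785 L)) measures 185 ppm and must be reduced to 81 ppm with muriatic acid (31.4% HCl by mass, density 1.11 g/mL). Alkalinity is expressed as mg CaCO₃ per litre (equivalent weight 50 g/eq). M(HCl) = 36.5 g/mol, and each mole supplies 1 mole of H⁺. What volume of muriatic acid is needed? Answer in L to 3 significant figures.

232 L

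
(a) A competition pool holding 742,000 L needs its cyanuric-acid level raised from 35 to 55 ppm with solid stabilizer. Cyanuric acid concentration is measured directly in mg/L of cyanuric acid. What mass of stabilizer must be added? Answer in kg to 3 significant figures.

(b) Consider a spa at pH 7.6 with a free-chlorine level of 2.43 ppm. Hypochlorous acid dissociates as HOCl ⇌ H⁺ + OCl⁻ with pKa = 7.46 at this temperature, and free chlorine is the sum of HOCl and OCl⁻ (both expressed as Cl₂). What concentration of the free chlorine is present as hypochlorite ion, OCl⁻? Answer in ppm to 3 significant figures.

(a) CYA to add: (55 − 35) = 20 mg/L × 742,000 L = 14,840 g cyanuric acid.

(b) [OCl⁻]/[HOCl] = 10^(pH − pKa) = 10^(7.6 − 7.46) = 10^0.14 = 1.38.
(b) Fraction as HOCl = 1 / (1 + 1.38) = 0.4201.
(b) OCl⁻ = (1 − 0.4201) × 2.43 ppm = 1.409 ppm.

(a) 14.8 kg; (b) 1.41 ppm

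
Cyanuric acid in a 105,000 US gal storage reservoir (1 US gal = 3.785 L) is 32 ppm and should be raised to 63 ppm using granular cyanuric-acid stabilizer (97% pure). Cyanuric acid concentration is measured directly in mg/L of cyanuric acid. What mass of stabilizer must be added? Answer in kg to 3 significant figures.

Volume: 105,000 US gal × 3.785 L/gal = 397,425 L.
CYA to add: (63 − 32) = 31 mg/L × 397,425 L = 12,320 g cyanuric acid.
At 97% purity: 12,320 / 0.97 = 12,700 g product.

12.7 kg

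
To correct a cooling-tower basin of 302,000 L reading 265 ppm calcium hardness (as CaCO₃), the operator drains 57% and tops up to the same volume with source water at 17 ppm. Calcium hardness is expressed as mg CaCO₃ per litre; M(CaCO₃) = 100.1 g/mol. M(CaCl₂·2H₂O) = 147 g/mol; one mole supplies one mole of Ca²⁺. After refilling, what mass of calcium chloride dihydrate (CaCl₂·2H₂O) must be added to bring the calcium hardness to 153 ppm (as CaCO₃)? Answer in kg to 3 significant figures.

13.0 kg

After draining 57% and refilling: 265 × 0.43 + 17 × 0.57 = 123.64 ppm.
Deficit to target: 153 − 123.64 = 29.36 mg/L.
As CaCO₃: 29.36 mg/L × 302,000 L = 8867 g; ÷ 100.1 = 88.58 mol Ca²⁺.
Mass: 88.58 × 147 = 13,020 g.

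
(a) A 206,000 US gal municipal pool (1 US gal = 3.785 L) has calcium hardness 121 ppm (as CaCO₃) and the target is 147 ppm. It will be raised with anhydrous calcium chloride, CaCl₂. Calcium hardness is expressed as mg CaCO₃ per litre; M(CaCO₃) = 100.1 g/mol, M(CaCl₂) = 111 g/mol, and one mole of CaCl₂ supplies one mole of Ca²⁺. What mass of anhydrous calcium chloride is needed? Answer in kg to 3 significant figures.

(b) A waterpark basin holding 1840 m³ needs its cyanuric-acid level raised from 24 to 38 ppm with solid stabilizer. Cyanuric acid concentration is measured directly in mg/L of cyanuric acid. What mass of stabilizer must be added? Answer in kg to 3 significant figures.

(a) 22.5 kg; (b) 25.8 kg

(a) Volume: 206,000 US gal × 3.785 L/gal = 779,710 L.
(a) Hardness to add: (147 − 121) = 26 mg/L as CaCO₃ × 779,710 L = 20,270 g as CaCO₃.
(a) Moles of Ca²⁺ (1 mol Ca²⁺ ≡ 1 mol CaCO₃): 20,270 / 100.1 g/mol = 202.5 mol.
(a) Mass of CaCl₂: 202.5 × 111 = 22,480 g.

(b) Volume: 1840 m³ = 1,840,000 L.
(b) CYA to add: (38 − 24) = 14 mg/L × 1,840,000 L = 25,760 g cyanuric acid.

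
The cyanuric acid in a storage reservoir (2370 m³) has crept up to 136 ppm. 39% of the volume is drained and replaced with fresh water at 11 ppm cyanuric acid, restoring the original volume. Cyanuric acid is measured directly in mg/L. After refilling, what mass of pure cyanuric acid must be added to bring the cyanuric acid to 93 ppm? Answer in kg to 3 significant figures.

Volume: 2370 m³ = 2,370,000 L.
After draining 39% and refilling: 136 × 0.61 + 11 × 0.39 = 87.25 ppm.
Deficit to target: 93 − 87.25 = 5.75 mg/L.
Mass: 5.75 mg/L × 2,370,000 L = 13,630 g cyanuric acid.

13.6 kg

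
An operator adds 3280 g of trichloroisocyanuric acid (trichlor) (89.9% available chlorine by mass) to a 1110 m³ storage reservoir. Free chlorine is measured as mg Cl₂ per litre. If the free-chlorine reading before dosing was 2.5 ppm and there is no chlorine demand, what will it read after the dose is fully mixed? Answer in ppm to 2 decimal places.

5.16 ppm

Volume: 1110 m³ = 1,110,000 L.
Available chlorine delivered: 3280 g × 0.899 = 2949 g as Cl₂.
Concentration rise: 2949 g / 1,110,000 L = 2.657 mg/L = 2.66 ppm.
Final FC: 2.5 + 2.66 = 5.16 ppm.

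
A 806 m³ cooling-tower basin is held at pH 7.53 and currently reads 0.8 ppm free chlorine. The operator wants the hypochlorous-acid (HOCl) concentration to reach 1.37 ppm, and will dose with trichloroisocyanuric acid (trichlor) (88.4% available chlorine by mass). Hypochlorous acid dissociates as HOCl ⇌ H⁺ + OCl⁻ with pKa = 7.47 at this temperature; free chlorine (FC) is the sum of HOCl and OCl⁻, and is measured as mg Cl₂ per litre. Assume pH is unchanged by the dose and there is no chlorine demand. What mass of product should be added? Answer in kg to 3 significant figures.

1.95 kg

Volume: 806 m³ = 806,000 L.
[OCl⁻]/[HOCl] = 10^(pH − pKa) = 10^(7.53 − 7.47) = 1.148; fraction as HOCl = 1/(1 + 1.148) = 0.4655.
Free chlorine required for 1.37 ppm HOCl: 1.37 / 0.4655 = 2.943 ppm.
FC to add: 2.943 − 0.8 = 2.143 mg/L as Cl₂.
Cl₂ equivalent: 2.143 mg/L × 806,000 L = 1727 g.
Product at 88.4% available Cl: 1727 / 0.884 = 1954 g.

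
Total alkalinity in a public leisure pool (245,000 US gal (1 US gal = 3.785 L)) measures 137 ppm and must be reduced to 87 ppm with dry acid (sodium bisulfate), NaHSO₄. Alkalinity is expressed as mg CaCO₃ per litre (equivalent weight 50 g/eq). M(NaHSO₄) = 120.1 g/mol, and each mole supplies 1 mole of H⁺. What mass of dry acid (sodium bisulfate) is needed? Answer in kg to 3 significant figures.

111 kg

Volume: 245,000 US gal × 3.785 L/gal = 927,325 L.
Alkalinity to neutralize: (137 − 87) = 50 mg/L as CaCO₃ × 927,325 L = 46,370 g as CaCO₃.
Equivalents of H⁺ required: 46,370 ÷ 50 g/eq = 927.3 eq = 927.3 mol NaHSO₄.
Mass of NaHSO₄: 927.3 × 120.1 = 111,400 g.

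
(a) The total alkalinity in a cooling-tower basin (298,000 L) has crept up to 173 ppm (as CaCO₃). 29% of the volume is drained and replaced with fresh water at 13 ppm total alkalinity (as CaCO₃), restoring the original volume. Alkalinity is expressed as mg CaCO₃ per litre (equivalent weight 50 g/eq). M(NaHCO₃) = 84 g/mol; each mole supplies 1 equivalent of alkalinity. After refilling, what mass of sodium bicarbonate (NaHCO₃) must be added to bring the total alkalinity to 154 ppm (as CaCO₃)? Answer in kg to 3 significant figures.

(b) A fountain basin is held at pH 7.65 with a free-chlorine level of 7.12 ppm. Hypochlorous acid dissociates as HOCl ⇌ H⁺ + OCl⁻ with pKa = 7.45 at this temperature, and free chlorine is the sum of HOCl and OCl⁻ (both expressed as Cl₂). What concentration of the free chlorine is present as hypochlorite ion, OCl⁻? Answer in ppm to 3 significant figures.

(a) 13.7 kg; (b) 4.37 ppm

(a) After draining 29% and refilling: 173 × 0.71 + 13 × 0.29 = 126.6 ppm.
(a) Deficit to target: 154 − 126.6 = 27.4 mg/L.
(a) As CaCO₃: 27.4 mg/L × 298,000 L = 8165 g; ÷ 50 g/eq ÷ 1 = 163.3 mol NaHCO₃.
(a) Mass: 163.3 × 84 = 13,720 g.

(b) [OCl⁻]/[HOCl] = 10^(pH − pKa) = 10^(7.65 − 7.45) = 10^0.20 = 1.585.
(b) Fraction as HOCl = 1 / (1 + 1.585) = 0.3869.
(b) OCl⁻ = (1 − 0.3869) × 7.12 ppm = 4.366 ppm.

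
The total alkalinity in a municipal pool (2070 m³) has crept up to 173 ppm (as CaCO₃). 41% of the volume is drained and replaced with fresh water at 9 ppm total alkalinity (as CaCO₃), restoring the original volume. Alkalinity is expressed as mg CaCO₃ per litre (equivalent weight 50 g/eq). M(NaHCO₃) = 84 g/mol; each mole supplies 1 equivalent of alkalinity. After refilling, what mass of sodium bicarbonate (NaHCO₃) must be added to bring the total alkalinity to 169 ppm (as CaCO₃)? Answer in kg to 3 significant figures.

Volume: 2070 m³ = 2,070,000 L.
After draining 41% and refilling: 173 × 0.59 + 9 × 0.41 = 105.76 ppm.
Deficit to target: 169 − 105.76 = 63.24 mg/L.
As CaCO₃: 63.24 mg/L × 2,070,000 L = 130,900 g; ÷ 50 g/eq ÷ 1 = 2618 mol NaHCO₃.
Mass: 2618 × 84 = 219,900 g.

220 kg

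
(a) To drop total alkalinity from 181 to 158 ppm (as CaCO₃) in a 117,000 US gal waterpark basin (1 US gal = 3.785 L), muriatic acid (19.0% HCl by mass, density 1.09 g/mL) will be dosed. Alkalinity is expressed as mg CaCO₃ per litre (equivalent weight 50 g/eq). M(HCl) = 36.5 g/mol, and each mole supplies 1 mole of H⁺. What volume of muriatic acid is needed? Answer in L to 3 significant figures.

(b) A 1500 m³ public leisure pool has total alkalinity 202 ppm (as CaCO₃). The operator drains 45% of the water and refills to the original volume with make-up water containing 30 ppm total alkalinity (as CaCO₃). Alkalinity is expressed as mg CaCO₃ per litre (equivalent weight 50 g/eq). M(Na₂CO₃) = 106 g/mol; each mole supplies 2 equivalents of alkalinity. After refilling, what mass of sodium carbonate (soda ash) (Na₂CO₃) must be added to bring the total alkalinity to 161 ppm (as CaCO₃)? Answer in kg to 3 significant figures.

(a) Volume: 117,000 US gal × 3.785 L/gal = 442,845 L.
(a) Alkalinity to neutralize: (181 − 158) = 23 mg/L as CaCO₃ × 442,845 L = 10,190 g as CaCO₃.
(a) Equivalents of H⁺ required: 10,190 ÷ 50 g/eq = 203.7 eq = 203.7 mol HCl.
(a) Mass of HCl: 203.7 × 36.5 = 7435 g.
(a) Mass of 19.0% solution: 7435 / 0.19 = 39,130 g.
(a) Volume: 39,130 g ÷ 1.09 g/mL = 35,900 mL.

(b) Volume: 1500 m³ = 1,500,000 L.
(b) After draining 45% and refilling: 202 × 0.55 + 30 × 0.45 = 124.6 ppm.
(b) Deficit to target: 161 − 124.6 = 36.4 mg/L.
(b) As CaCO₃: 36.4 mg/L × 1,500,000 L = 54,600 g; ÷ 50 g/eq ÷ 2 = 546 mol Na₂CO₃.
(b) Mass: 546 × 106 = 57,880 g.

(a) 35.9 L; (b) 57.9 kg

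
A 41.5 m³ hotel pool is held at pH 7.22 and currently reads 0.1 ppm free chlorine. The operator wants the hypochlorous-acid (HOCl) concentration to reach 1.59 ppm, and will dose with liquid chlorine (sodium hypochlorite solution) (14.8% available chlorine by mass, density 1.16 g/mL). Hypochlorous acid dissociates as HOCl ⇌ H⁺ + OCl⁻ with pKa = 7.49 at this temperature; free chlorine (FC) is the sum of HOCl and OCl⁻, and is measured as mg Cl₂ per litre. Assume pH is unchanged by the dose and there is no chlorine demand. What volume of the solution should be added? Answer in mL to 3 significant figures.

Volume: 41.5 m³ = 41,500 L.
[OCl⁻]/[HOCl] = 10^(pH − pKa) = 10^(7.22 − 7.49) = 0.537; fraction as HOCl = 1/(1 + 0.537) = 0.6506.
Free chlorine required for 1.59 ppm HOCl: 1.59 / 0.6506 = 2.444 ppm.
FC to add: 2.444 − 0.1 = 2.344 mg/L as Cl₂.
Cl₂ equivalent: 2.344 mg/L × 41,500 L = 97.27 g.
Product at 14.8% available Cl: 97.27 / 0.148 = 657.2 g.
Volume: 657.2 g ÷ 1.16 g/mL = 566.6 mL.

567 mL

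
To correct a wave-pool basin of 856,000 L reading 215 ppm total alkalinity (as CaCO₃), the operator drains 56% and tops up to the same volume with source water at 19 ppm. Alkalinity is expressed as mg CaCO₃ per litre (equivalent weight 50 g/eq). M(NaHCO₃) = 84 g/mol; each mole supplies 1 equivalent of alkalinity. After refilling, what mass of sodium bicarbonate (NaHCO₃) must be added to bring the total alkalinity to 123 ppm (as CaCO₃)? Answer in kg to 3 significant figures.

25.5 kg

After draining 56% and refilling: 215 × 0.44 + 19 × 0.56 = 105.24 ppm.
Deficit to target: 123 − 105.24 = 17.76 mg/L.
As CaCO₃: 17.76 mg/L × 856,000 L = 15,200 g; ÷ 50 g/eq ÷ 1 = 304.1 mol NaHCO₃.
Mass: 304.1 × 84 = 25,540 g.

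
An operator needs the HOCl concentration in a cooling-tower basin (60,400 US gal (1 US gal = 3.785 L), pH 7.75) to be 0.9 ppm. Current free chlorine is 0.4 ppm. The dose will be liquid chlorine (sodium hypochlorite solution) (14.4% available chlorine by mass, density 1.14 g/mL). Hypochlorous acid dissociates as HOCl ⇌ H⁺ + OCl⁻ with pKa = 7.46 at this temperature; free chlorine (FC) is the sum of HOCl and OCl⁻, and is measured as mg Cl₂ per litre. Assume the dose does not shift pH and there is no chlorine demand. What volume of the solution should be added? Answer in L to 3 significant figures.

3.14 L

Volume: 60,400 US gal × 3.785 L/gal = 228,614 L.
[OCl⁻]/[HOCl] = 10^(pH − pKa) = 10^(7.75 − 7.46) = 1.95; fraction as HOCl = 1/(1 + 1.95) = 0.339.
Free chlorine required for 0.9 ppm HOCl: 0.9 / 0.339 = 2.655 ppm.
FC to add: 2.655 − 0.4 = 2.255 mg/L as Cl₂.
Cl₂ equivalent: 2.255 mg/L × 228,614 L = 515.5 g.
Product at 14.4% available Cl: 515.5 / 0.144 = 3580 g.
Volume: 3580 g ÷ 1.14 g/mL = 3140 mL.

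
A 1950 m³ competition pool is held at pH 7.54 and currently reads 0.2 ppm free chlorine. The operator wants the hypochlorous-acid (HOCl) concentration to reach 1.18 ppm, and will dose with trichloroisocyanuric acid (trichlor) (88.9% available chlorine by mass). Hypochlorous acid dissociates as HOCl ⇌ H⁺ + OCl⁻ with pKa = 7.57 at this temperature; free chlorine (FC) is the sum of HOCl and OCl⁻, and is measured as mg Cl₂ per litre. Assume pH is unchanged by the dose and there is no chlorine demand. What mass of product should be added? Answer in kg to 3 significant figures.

Volume: 1950 m³ = 1,950,000 L.
[OCl⁻]/[HOCl] = 10^(pH − pKa) = 10^(7.54 − 7.57) = 0.9333; fraction as HOCl = 1/(1 + 0.9333) = 0.5173.
Free chlorine required for 1.18 ppm HOCl: 1.18 / 0.5173 = 2.281 ppm.
FC to add: 2.281 − 0.2 = 2.081 mg/L as Cl₂.
Cl₂ equivalent: 2.081 mg/L × 1,950,000 L = 4058 g.
Product at 88.9% available Cl: 4058 / 0.889 = 4565 g.

4.57 kg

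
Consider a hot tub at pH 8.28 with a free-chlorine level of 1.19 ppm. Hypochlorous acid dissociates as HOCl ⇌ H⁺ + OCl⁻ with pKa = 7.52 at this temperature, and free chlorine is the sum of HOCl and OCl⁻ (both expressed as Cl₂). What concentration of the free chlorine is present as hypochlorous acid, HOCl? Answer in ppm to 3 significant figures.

[OCl⁻]/[HOCl] = 10^(pH − pKa) = 10^(8.28 − 7.52) = 10^0.76 = 5.754.
Fraction as HOCl = 1 / (1 + 5.754) = 0.1481.
HOCl = 0.1481 × 1.19 ppm = 0.1762 ppm.

0.176 ppm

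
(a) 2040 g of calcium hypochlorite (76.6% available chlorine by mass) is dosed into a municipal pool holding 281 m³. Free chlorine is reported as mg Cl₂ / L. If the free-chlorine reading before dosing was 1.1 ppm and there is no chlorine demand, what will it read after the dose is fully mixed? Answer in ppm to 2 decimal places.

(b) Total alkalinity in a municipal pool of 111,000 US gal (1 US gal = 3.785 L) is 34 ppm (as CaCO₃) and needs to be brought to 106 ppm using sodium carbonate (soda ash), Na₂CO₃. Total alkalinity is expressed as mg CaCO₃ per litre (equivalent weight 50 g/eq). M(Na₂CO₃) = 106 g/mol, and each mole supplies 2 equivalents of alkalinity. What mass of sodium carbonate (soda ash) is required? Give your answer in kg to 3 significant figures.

(a) Volume: 281 m³ = 281,000 L.
(a) Available chlorine delivered: 2040 g × 0.766 = 1563 g as Cl₂.
(a) Concentration rise: 1563 g / 281,000 L = 5.561 mg/L = 5.56 ppm.
(a) Final FC: 1.1 + 5.56 = 6.66 ppm.

(b) Volume: 111,000 US gal × 3.785 L/gal = 420,135 L.
(b) Alkalinity to add: (106 − 34) = 72 mg/L as CaCO₃ × 420,135 L = 30,250 g as CaCO₃.
(b) Equivalents: 30,250 g ÷ 50 g/eq = 605 eq.
(b) Each mole of Na₂CO₃ supplies 2 eq, so 605 / 2 = 302.5 mol.
(b) Mass: 302.5 mol × 106 g/mol = 32,060 g.

(a) 6.66 ppm; (b) 32.1 kg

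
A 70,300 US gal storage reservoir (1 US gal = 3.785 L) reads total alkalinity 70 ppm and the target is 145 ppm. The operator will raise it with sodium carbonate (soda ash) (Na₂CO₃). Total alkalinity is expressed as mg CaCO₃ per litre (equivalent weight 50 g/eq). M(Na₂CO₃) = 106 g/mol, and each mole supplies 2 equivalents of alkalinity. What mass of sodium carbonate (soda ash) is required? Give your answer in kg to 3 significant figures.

21.2 kg

Volume: 70,300 US gal × 3.785 L/gal = 266,086 L.
Alkalinity to add: (145 − 70) = 75 mg/L as CaCO₃ × 266,086 L = 19,960 g as CaCO₃.
Equivalents: 19,960 g ÷ 50 g/eq = 399.1 eq.
Each mole of Na₂CO₃ supplies 2 eq, so 399.1 / 2 = 199.6 mol.
Mass: 199.6 mol × 106 g/mol = 21,150 g.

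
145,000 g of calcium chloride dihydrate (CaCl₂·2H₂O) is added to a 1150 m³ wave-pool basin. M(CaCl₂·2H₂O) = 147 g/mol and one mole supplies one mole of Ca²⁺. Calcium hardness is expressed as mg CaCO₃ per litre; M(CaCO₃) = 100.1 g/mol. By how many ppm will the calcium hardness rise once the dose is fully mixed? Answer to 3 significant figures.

Volume: 1150 m³ = 1,150,000 L.
Moles of Ca²⁺: 145,000 g ÷ 147 g/mol = 986.4 mol.
As CaCO₃: 986.4 mol × 100.1 g/mol = 98,740 g.
Rise: 98,740 g / 1,150,000 L × 1000 = 85.86 mg/L.

85.9 ppm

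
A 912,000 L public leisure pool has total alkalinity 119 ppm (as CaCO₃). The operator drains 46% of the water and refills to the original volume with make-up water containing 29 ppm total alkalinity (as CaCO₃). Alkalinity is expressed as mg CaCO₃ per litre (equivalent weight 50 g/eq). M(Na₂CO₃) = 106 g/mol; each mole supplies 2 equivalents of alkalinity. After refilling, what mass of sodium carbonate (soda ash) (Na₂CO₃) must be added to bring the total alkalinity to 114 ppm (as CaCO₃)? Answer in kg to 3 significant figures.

After draining 46% and refilling: 119 × 0.54 + 29 × 0.46 = 77.6 ppm.
Deficit to target: 114 − 77.6 = 36.4 mg/L.
As CaCO₃: 36.4 mg/L × 912,000 L = 33,200 g; ÷ 50 g/eq ÷ 2 = 332 mol Na₂CO₃.
Mass: 332 × 106 = 35,190 g.

35.2 kg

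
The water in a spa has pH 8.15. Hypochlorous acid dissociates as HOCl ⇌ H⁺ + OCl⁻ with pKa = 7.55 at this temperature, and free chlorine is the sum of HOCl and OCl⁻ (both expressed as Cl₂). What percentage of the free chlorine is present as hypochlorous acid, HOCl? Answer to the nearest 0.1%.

[OCl⁻]/[HOCl] = 10^(pH − pKa) = 10^(8.15 − 7.55) = 10^0.60 = 3.981.
Fraction as HOCl = 1 / (1 + 3.981) = 0.2008.

20.1%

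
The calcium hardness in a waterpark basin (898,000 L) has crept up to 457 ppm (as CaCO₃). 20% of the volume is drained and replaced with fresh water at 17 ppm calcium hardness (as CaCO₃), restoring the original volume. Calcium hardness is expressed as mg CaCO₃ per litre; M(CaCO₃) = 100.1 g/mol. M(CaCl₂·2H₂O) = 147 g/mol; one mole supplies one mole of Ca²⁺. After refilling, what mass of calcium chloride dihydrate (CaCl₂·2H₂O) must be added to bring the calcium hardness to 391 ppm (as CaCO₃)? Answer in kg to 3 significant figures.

29.0 kg

After draining 20% and refilling: 457 × 0.80 + 17 × 0.20 = 369 ppm.
Deficit to target: 391 − 369 = 22 mg/L.
As CaCO₃: 22 mg/L × 898,000 L = 19,760 g; ÷ 100.1 = 197.4 mol Ca²⁺.
Mass: 197.4 × 147 = 29,010 g.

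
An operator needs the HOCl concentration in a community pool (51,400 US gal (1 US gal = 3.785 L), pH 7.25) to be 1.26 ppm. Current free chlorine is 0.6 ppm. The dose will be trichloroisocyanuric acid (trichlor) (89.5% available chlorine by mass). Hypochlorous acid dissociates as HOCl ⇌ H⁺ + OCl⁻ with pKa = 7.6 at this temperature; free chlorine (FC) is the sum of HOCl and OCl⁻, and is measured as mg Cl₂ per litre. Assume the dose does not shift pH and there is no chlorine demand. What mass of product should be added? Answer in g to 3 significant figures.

Volume: 51,400 US gal × 3.785 L/gal = 194,549 L.
[OCl⁻]/[HOCl] = 10^(pH − pKa) = 10^(7.25 − 7.6) = 0.4467; fraction as HOCl = 1/(1 + 0.4467) = 0.6912.
Free chlorine required for 1.26 ppm HOCl: 1.26 / 0.6912 = 1.823 ppm.
FC to add: 1.823 − 0.6 = 1.223 mg/L as Cl₂.
Cl₂ equivalent: 1.223 mg/L × 194,549 L = 237.9 g.
Product at 89.5% available Cl: 237.9 / 0.895 = 265.8 g.

266 g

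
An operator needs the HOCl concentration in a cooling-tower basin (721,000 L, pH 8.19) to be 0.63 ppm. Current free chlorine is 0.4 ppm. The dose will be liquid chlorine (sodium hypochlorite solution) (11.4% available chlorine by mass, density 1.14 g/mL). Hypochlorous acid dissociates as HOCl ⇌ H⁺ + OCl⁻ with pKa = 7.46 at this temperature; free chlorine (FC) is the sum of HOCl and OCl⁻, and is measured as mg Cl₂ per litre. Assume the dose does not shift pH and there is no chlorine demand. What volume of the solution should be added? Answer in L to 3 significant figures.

[OCl⁻]/[HOCl] = 10^(pH − pKa) = 10^(8.19 − 7.46) = 5.37; fraction as HOCl = 1/(1 + 5.37) = 0.157.
Free chlorine required for 0.63 ppm HOCl: 0.63 / 0.157 = 4.013 ppm.
FC to add: 4.013 − 0.4 = 3.613 mg/L as Cl₂.
Cl₂ equivalent: 3.613 mg/L × 721,000 L = 2605 g.
Product at 11.4% available Cl: 2605 / 0.114 = 22,850 g.
Volume: 22,850 g ÷ 1.14 g/mL = 20,050 mL.

20.0 L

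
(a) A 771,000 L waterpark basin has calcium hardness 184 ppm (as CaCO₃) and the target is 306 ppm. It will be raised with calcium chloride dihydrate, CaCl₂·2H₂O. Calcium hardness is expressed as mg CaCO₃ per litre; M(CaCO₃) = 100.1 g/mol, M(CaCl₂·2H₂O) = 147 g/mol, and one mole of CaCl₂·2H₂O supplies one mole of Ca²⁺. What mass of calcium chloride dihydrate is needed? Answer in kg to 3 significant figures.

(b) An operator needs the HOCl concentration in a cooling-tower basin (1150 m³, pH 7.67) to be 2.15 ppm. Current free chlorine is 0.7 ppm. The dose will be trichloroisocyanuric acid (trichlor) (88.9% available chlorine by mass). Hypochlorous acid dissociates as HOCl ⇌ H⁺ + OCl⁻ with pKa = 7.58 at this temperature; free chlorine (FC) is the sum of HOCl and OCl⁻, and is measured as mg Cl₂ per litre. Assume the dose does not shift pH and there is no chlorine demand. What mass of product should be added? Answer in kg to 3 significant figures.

(a) 138 kg; (b) 5.30 kg

(a) Hardness to add: (306 − 184) = 122 mg/L as CaCO₃ × 771,000 L = 94,060 g as CaCO₃.
(a) Moles of Ca²⁺ (1 mol Ca²⁺ ≡ 1 mol CaCO₃): 94,060 / 100.1 g/mol = 939.7 mol.
(a) Mass of CaCl₂·2H₂O: 939.7 × 147 = 138,100 g.

(b) Volume: 1150 m³ = 1,150,000 L.
(b) [OCl⁻]/[HOCl] = 10^(pH − pKa) = 10^(7.67 − 7.58) = 1.23; fraction as HOCl = 1/(1 + 1.23) = 0.4484.
(b) Free chlorine required for 2.15 ppm HOCl: 2.15 / 0.4484 = 4.795 ppm.
(b) FC to add: 4.795 − 0.7 = 4.095 mg/L as Cl₂.
(b) Cl₂ equivalent: 4.095 mg/L × 1,150,000 L = 4709 g.
(b) Product at 88.9% available Cl: 4709 / 0.889 = 5297 g.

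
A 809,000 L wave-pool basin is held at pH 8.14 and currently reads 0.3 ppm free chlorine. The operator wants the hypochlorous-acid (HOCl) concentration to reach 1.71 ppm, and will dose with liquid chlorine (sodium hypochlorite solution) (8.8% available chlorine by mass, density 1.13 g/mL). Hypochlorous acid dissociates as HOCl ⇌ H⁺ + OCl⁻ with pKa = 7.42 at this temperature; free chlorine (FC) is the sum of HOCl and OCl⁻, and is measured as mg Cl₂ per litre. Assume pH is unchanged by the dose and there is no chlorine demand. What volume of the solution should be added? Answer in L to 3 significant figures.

[OCl⁻]/[HOCl] = 10^(pH − pKa) = 10^(8.14 − 7.42) = 5.248; fraction as HOCl = 1/(1 + 5.248) = 0.16.
Free chlorine required for 1.71 ppm HOCl: 1.71 / 0.16 = 10.68 ppm.
FC to add: 10.68 − 0.3 = 10.38 mg/L as Cl₂.
Cl₂ equivalent: 10.38 mg/L × 809,000 L = 8401 g.
Product at 8.8% available Cl: 8401 / 0.088 = 95,460 g.
Volume: 95,460 g ÷ 1.13 g/mL = 84,480 mL.

84.5 L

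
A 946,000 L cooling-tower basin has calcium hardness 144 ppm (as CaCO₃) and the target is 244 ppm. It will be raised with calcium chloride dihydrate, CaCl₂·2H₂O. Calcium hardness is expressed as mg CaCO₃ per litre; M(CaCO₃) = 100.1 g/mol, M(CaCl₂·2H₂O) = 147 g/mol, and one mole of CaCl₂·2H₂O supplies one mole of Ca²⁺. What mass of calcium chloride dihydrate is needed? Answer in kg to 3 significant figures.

139 kg

Hardness to add: (244 − 144) = 100 mg/L as CaCO₃ × 946,000 L = 94,600 g as CaCO₃.
Moles of Ca²⁺ (1 mol Ca²⁺ ≡ 1 mol CaCO₃): 94,600 / 100.1 g/mol = 945.1 mol.
Mass of CaCl₂·2H₂O: 945.1 × 147 = 138,900 g.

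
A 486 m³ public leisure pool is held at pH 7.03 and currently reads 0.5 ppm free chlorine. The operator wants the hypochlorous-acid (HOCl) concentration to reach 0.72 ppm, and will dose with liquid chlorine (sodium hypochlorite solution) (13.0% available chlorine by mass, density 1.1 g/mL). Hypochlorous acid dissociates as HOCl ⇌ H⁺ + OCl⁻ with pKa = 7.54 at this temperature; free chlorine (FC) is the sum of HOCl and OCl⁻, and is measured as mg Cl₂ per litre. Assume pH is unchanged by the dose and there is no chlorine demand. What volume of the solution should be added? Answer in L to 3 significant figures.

1.50 L

Volume: 486 m³ = 486,000 L.
[OCl⁻]/[HOCl] = 10^(pH − pKa) = 10^(7.03 − 7.54) = 0.309; fraction as HOCl = 1/(1 + 0.309) = 0.7639.
Free chlorine required for 0.72 ppm HOCl: 0.72 / 0.7639 = 0.9425 ppm.
FC to add: 0.9425 − 0.5 = 0.4425 mg/L as Cl₂.
Cl₂ equivalent: 0.4425 mg/L × 486,000 L = 215.1 g.
Product at 13.0% available Cl: 215.1 / 0.13 = 1654 g.
Volume: 1654 g ÷ 1.1 g/mL = 1504 mL.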